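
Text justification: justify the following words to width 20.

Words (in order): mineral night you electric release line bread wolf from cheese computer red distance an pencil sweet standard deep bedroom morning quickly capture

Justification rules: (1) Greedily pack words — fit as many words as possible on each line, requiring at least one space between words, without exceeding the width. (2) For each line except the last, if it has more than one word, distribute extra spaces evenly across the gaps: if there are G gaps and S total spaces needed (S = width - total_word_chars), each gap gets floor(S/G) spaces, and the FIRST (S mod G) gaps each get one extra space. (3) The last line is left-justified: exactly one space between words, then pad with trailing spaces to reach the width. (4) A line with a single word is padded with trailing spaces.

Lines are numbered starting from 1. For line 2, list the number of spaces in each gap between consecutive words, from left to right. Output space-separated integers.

Line 1: ['mineral', 'night', 'you'] (min_width=17, slack=3)
Line 2: ['electric', 'release'] (min_width=16, slack=4)
Line 3: ['line', 'bread', 'wolf', 'from'] (min_width=20, slack=0)
Line 4: ['cheese', 'computer', 'red'] (min_width=19, slack=1)
Line 5: ['distance', 'an', 'pencil'] (min_width=18, slack=2)
Line 6: ['sweet', 'standard', 'deep'] (min_width=19, slack=1)
Line 7: ['bedroom', 'morning'] (min_width=15, slack=5)
Line 8: ['quickly', 'capture'] (min_width=15, slack=5)

Answer: 5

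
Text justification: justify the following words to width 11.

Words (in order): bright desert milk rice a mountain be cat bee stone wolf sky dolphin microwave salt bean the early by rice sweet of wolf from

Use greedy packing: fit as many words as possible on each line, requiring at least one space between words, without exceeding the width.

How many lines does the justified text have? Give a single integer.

Line 1: ['bright'] (min_width=6, slack=5)
Line 2: ['desert', 'milk'] (min_width=11, slack=0)
Line 3: ['rice', 'a'] (min_width=6, slack=5)
Line 4: ['mountain', 'be'] (min_width=11, slack=0)
Line 5: ['cat', 'bee'] (min_width=7, slack=4)
Line 6: ['stone', 'wolf'] (min_width=10, slack=1)
Line 7: ['sky', 'dolphin'] (min_width=11, slack=0)
Line 8: ['microwave'] (min_width=9, slack=2)
Line 9: ['salt', 'bean'] (min_width=9, slack=2)
Line 10: ['the', 'early'] (min_width=9, slack=2)
Line 11: ['by', 'rice'] (min_width=7, slack=4)
Line 12: ['sweet', 'of'] (min_width=8, slack=3)
Line 13: ['wolf', 'from'] (min_width=9, slack=2)
Total lines: 13

Answer: 13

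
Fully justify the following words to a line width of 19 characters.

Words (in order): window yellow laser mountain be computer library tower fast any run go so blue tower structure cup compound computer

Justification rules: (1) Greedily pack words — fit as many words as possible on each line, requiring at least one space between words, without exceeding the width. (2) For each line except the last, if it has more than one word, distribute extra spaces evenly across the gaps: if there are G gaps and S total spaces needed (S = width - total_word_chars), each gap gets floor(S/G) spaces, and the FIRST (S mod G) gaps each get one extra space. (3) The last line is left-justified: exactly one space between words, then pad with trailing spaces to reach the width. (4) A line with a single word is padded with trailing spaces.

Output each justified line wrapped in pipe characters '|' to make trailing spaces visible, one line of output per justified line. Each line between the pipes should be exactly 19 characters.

Answer: |window yellow laser|
|mountain         be|
|computer    library|
|tower  fast any run|
|go  so  blue  tower|
|structure       cup|
|compound computer  |

Derivation:
Line 1: ['window', 'yellow', 'laser'] (min_width=19, slack=0)
Line 2: ['mountain', 'be'] (min_width=11, slack=8)
Line 3: ['computer', 'library'] (min_width=16, slack=3)
Line 4: ['tower', 'fast', 'any', 'run'] (min_width=18, slack=1)
Line 5: ['go', 'so', 'blue', 'tower'] (min_width=16, slack=3)
Line 6: ['structure', 'cup'] (min_width=13, slack=6)
Line 7: ['compound', 'computer'] (min_width=17, slack=2)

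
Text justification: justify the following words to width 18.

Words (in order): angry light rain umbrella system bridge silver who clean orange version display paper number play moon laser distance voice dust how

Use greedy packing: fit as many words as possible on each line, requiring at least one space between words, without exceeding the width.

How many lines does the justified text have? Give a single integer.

Line 1: ['angry', 'light', 'rain'] (min_width=16, slack=2)
Line 2: ['umbrella', 'system'] (min_width=15, slack=3)
Line 3: ['bridge', 'silver', 'who'] (min_width=17, slack=1)
Line 4: ['clean', 'orange'] (min_width=12, slack=6)
Line 5: ['version', 'display'] (min_width=15, slack=3)
Line 6: ['paper', 'number', 'play'] (min_width=17, slack=1)
Line 7: ['moon', 'laser'] (min_width=10, slack=8)
Line 8: ['distance', 'voice'] (min_width=14, slack=4)
Line 9: ['dust', 'how'] (min_width=8, slack=10)
Total lines: 9

Answer: 9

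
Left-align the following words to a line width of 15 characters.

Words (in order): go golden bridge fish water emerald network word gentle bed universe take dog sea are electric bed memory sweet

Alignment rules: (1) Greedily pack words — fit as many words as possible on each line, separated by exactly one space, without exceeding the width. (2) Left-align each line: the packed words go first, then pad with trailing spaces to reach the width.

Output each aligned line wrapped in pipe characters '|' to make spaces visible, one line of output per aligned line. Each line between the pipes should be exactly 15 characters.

Answer: |go golden      |
|bridge fish    |
|water emerald  |
|network word   |
|gentle bed     |
|universe take  |
|dog sea are    |
|electric bed   |
|memory sweet   |

Derivation:
Line 1: ['go', 'golden'] (min_width=9, slack=6)
Line 2: ['bridge', 'fish'] (min_width=11, slack=4)
Line 3: ['water', 'emerald'] (min_width=13, slack=2)
Line 4: ['network', 'word'] (min_width=12, slack=3)
Line 5: ['gentle', 'bed'] (min_width=10, slack=5)
Line 6: ['universe', 'take'] (min_width=13, slack=2)
Line 7: ['dog', 'sea', 'are'] (min_width=11, slack=4)
Line 8: ['electric', 'bed'] (min_width=12, slack=3)
Line 9: ['memory', 'sweet'] (min_width=12, slack=3)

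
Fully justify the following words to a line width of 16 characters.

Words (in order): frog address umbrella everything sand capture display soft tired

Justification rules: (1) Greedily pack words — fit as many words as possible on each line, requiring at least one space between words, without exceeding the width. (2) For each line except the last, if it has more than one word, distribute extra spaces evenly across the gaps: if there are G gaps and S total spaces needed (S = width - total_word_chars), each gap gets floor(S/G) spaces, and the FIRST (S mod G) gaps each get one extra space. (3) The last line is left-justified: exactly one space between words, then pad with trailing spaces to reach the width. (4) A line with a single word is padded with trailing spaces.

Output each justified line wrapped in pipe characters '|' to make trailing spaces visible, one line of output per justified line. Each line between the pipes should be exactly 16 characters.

Line 1: ['frog', 'address'] (min_width=12, slack=4)
Line 2: ['umbrella'] (min_width=8, slack=8)
Line 3: ['everything', 'sand'] (min_width=15, slack=1)
Line 4: ['capture', 'display'] (min_width=15, slack=1)
Line 5: ['soft', 'tired'] (min_width=10, slack=6)

Answer: |frog     address|
|umbrella        |
|everything  sand|
|capture  display|
|soft tired      |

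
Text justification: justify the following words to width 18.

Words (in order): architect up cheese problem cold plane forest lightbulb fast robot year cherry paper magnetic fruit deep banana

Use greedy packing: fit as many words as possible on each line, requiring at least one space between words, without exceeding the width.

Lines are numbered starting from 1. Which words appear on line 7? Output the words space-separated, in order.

Line 1: ['architect', 'up'] (min_width=12, slack=6)
Line 2: ['cheese', 'problem'] (min_width=14, slack=4)
Line 3: ['cold', 'plane', 'forest'] (min_width=17, slack=1)
Line 4: ['lightbulb', 'fast'] (min_width=14, slack=4)
Line 5: ['robot', 'year', 'cherry'] (min_width=17, slack=1)
Line 6: ['paper', 'magnetic'] (min_width=14, slack=4)
Line 7: ['fruit', 'deep', 'banana'] (min_width=17, slack=1)

Answer: fruit deep banana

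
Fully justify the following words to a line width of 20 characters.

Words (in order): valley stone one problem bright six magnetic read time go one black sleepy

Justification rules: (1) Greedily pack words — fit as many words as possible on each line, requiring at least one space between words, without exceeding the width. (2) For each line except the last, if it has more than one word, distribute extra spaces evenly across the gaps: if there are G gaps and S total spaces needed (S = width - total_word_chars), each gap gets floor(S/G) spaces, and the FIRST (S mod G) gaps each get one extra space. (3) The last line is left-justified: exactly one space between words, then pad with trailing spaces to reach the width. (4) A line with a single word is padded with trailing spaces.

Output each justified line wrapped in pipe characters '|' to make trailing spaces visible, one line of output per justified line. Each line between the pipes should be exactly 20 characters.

Line 1: ['valley', 'stone', 'one'] (min_width=16, slack=4)
Line 2: ['problem', 'bright', 'six'] (min_width=18, slack=2)
Line 3: ['magnetic', 'read', 'time'] (min_width=18, slack=2)
Line 4: ['go', 'one', 'black', 'sleepy'] (min_width=19, slack=1)

Answer: |valley   stone   one|
|problem  bright  six|
|magnetic  read  time|
|go one black sleepy |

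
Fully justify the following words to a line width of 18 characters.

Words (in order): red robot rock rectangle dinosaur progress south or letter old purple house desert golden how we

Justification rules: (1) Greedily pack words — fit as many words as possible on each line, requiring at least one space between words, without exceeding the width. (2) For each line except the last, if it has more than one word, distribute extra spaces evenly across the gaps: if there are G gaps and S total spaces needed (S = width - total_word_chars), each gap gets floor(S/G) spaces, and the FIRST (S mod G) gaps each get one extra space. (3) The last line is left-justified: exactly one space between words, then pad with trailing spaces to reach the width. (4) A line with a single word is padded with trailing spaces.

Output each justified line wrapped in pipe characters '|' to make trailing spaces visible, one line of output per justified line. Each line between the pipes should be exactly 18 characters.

Answer: |red   robot   rock|
|rectangle dinosaur|
|progress  south or|
|letter  old purple|
|house       desert|
|golden how we     |

Derivation:
Line 1: ['red', 'robot', 'rock'] (min_width=14, slack=4)
Line 2: ['rectangle', 'dinosaur'] (min_width=18, slack=0)
Line 3: ['progress', 'south', 'or'] (min_width=17, slack=1)
Line 4: ['letter', 'old', 'purple'] (min_width=17, slack=1)
Line 5: ['house', 'desert'] (min_width=12, slack=6)
Line 6: ['golden', 'how', 'we'] (min_width=13, slack=5)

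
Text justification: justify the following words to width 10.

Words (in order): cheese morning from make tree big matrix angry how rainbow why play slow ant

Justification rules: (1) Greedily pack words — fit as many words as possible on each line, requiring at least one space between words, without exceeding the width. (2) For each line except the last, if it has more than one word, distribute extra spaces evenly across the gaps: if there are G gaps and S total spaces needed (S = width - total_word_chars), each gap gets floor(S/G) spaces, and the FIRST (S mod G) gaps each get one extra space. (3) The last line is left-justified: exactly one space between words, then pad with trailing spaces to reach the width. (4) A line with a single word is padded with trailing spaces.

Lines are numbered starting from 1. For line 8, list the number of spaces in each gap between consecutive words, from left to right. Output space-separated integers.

Line 1: ['cheese'] (min_width=6, slack=4)
Line 2: ['morning'] (min_width=7, slack=3)
Line 3: ['from', 'make'] (min_width=9, slack=1)
Line 4: ['tree', 'big'] (min_width=8, slack=2)
Line 5: ['matrix'] (min_width=6, slack=4)
Line 6: ['angry', 'how'] (min_width=9, slack=1)
Line 7: ['rainbow'] (min_width=7, slack=3)
Line 8: ['why', 'play'] (min_width=8, slack=2)
Line 9: ['slow', 'ant'] (min_width=8, slack=2)

Answer: 3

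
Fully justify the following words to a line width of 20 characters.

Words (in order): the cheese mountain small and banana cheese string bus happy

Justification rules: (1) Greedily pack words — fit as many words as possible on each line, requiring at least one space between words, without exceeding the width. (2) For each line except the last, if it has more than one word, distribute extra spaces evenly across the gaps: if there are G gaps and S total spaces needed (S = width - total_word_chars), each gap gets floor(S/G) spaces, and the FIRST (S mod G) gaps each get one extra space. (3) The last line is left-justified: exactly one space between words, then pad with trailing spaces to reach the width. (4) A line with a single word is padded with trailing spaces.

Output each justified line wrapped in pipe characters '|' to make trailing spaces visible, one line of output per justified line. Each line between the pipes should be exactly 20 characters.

Answer: |the  cheese mountain|
|small   and   banana|
|cheese   string  bus|
|happy               |

Derivation:
Line 1: ['the', 'cheese', 'mountain'] (min_width=19, slack=1)
Line 2: ['small', 'and', 'banana'] (min_width=16, slack=4)
Line 3: ['cheese', 'string', 'bus'] (min_width=17, slack=3)
Line 4: ['happy'] (min_width=5, slack=15)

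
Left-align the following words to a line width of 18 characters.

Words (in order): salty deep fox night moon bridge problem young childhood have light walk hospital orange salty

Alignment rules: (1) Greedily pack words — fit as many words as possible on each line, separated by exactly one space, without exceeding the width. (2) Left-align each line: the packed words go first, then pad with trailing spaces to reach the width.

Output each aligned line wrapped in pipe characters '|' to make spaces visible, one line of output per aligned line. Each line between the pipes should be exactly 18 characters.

Line 1: ['salty', 'deep', 'fox'] (min_width=14, slack=4)
Line 2: ['night', 'moon', 'bridge'] (min_width=17, slack=1)
Line 3: ['problem', 'young'] (min_width=13, slack=5)
Line 4: ['childhood', 'have'] (min_width=14, slack=4)
Line 5: ['light', 'walk'] (min_width=10, slack=8)
Line 6: ['hospital', 'orange'] (min_width=15, slack=3)
Line 7: ['salty'] (min_width=5, slack=13)

Answer: |salty deep fox    |
|night moon bridge |
|problem young     |
|childhood have    |
|light walk        |
|hospital orange   |
|salty             |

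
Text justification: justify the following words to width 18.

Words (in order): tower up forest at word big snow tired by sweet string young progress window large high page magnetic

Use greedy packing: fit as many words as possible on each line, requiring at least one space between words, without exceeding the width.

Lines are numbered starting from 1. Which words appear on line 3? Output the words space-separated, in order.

Line 1: ['tower', 'up', 'forest', 'at'] (min_width=18, slack=0)
Line 2: ['word', 'big', 'snow'] (min_width=13, slack=5)
Line 3: ['tired', 'by', 'sweet'] (min_width=14, slack=4)
Line 4: ['string', 'young'] (min_width=12, slack=6)
Line 5: ['progress', 'window'] (min_width=15, slack=3)
Line 6: ['large', 'high', 'page'] (min_width=15, slack=3)
Line 7: ['magnetic'] (min_width=8, slack=10)

Answer: tired by sweet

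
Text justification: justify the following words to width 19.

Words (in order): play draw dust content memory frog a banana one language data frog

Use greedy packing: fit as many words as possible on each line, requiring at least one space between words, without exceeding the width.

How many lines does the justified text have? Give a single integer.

Answer: 4

Derivation:
Line 1: ['play', 'draw', 'dust'] (min_width=14, slack=5)
Line 2: ['content', 'memory', 'frog'] (min_width=19, slack=0)
Line 3: ['a', 'banana', 'one'] (min_width=12, slack=7)
Line 4: ['language', 'data', 'frog'] (min_width=18, slack=1)
Total lines: 4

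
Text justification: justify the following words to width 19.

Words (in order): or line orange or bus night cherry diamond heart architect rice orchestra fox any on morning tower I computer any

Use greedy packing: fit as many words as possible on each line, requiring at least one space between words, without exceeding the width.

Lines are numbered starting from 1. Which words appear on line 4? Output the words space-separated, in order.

Line 1: ['or', 'line', 'orange', 'or'] (min_width=17, slack=2)
Line 2: ['bus', 'night', 'cherry'] (min_width=16, slack=3)
Line 3: ['diamond', 'heart'] (min_width=13, slack=6)
Line 4: ['architect', 'rice'] (min_width=14, slack=5)
Line 5: ['orchestra', 'fox', 'any'] (min_width=17, slack=2)
Line 6: ['on', 'morning', 'tower', 'I'] (min_width=18, slack=1)
Line 7: ['computer', 'any'] (min_width=12, slack=7)

Answer: architect rice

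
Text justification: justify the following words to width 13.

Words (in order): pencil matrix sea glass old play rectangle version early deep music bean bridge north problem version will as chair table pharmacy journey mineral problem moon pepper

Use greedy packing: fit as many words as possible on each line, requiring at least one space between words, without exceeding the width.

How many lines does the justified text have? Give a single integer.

Line 1: ['pencil', 'matrix'] (min_width=13, slack=0)
Line 2: ['sea', 'glass', 'old'] (min_width=13, slack=0)
Line 3: ['play'] (min_width=4, slack=9)
Line 4: ['rectangle'] (min_width=9, slack=4)
Line 5: ['version', 'early'] (min_width=13, slack=0)
Line 6: ['deep', 'music'] (min_width=10, slack=3)
Line 7: ['bean', 'bridge'] (min_width=11, slack=2)
Line 8: ['north', 'problem'] (min_width=13, slack=0)
Line 9: ['version', 'will'] (min_width=12, slack=1)
Line 10: ['as', 'chair'] (min_width=8, slack=5)
Line 11: ['table'] (min_width=5, slack=8)
Line 12: ['pharmacy'] (min_width=8, slack=5)
Line 13: ['journey'] (min_width=7, slack=6)
Line 14: ['mineral'] (min_width=7, slack=6)
Line 15: ['problem', 'moon'] (min_width=12, slack=1)
Line 16: ['pepper'] (min_width=6, slack=7)
Total lines: 16

Answer: 16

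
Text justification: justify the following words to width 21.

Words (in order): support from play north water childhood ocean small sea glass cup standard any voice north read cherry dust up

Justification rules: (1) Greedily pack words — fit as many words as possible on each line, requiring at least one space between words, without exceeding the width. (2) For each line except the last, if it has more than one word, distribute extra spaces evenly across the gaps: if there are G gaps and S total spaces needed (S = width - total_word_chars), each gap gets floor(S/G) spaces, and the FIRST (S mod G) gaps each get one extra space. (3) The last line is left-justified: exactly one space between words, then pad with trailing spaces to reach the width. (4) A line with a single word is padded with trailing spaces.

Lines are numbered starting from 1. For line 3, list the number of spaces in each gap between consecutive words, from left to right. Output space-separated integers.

Line 1: ['support', 'from', 'play'] (min_width=17, slack=4)
Line 2: ['north', 'water', 'childhood'] (min_width=21, slack=0)
Line 3: ['ocean', 'small', 'sea', 'glass'] (min_width=21, slack=0)
Line 4: ['cup', 'standard', 'any'] (min_width=16, slack=5)
Line 5: ['voice', 'north', 'read'] (min_width=16, slack=5)
Line 6: ['cherry', 'dust', 'up'] (min_width=14, slack=7)

Answer: 1 1 1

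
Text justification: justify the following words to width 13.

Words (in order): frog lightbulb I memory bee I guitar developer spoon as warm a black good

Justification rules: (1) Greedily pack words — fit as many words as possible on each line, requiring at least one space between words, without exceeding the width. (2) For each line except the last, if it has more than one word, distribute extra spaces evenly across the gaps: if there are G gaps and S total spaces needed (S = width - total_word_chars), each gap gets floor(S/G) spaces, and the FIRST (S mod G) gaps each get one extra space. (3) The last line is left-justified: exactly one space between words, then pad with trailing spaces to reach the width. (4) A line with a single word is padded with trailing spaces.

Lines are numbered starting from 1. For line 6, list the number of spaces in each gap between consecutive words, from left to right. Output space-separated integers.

Line 1: ['frog'] (min_width=4, slack=9)
Line 2: ['lightbulb', 'I'] (min_width=11, slack=2)
Line 3: ['memory', 'bee', 'I'] (min_width=12, slack=1)
Line 4: ['guitar'] (min_width=6, slack=7)
Line 5: ['developer'] (min_width=9, slack=4)
Line 6: ['spoon', 'as', 'warm'] (min_width=13, slack=0)
Line 7: ['a', 'black', 'good'] (min_width=12, slack=1)

Answer: 1 1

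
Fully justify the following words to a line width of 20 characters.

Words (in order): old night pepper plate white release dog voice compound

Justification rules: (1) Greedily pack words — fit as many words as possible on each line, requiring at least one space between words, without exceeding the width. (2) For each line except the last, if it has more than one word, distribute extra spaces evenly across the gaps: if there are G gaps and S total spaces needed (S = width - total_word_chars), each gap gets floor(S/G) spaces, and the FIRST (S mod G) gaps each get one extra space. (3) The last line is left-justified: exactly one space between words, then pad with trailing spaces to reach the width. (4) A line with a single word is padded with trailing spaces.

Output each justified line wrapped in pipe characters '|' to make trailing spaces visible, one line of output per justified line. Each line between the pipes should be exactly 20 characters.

Line 1: ['old', 'night', 'pepper'] (min_width=16, slack=4)
Line 2: ['plate', 'white', 'release'] (min_width=19, slack=1)
Line 3: ['dog', 'voice', 'compound'] (min_width=18, slack=2)

Answer: |old   night   pepper|
|plate  white release|
|dog voice compound  |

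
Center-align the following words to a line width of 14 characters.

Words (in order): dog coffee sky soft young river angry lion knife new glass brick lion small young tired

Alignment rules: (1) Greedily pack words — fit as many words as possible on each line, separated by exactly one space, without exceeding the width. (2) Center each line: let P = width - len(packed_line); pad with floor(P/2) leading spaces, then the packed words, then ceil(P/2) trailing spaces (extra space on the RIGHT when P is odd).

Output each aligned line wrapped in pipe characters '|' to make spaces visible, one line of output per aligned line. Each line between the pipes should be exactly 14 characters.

Answer: |dog coffee sky|
|  soft young  |
| river angry  |
|lion knife new|
| glass brick  |
|  lion small  |
| young tired  |

Derivation:
Line 1: ['dog', 'coffee', 'sky'] (min_width=14, slack=0)
Line 2: ['soft', 'young'] (min_width=10, slack=4)
Line 3: ['river', 'angry'] (min_width=11, slack=3)
Line 4: ['lion', 'knife', 'new'] (min_width=14, slack=0)
Line 5: ['glass', 'brick'] (min_width=11, slack=3)
Line 6: ['lion', 'small'] (min_width=10, slack=4)
Line 7: ['young', 'tired'] (min_width=11, slack=3)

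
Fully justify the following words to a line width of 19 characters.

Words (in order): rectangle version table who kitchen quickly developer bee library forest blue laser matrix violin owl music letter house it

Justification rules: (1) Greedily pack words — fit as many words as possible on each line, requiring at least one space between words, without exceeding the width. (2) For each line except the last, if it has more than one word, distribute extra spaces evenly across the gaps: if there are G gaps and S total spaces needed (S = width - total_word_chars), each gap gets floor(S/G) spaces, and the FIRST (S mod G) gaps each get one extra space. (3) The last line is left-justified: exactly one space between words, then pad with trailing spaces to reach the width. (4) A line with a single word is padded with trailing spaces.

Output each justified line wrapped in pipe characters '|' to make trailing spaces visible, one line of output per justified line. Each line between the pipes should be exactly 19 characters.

Answer: |rectangle   version|
|table  who  kitchen|
|quickly   developer|
|bee  library forest|
|blue  laser  matrix|
|violin   owl  music|
|letter house it    |

Derivation:
Line 1: ['rectangle', 'version'] (min_width=17, slack=2)
Line 2: ['table', 'who', 'kitchen'] (min_width=17, slack=2)
Line 3: ['quickly', 'developer'] (min_width=17, slack=2)
Line 4: ['bee', 'library', 'forest'] (min_width=18, slack=1)
Line 5: ['blue', 'laser', 'matrix'] (min_width=17, slack=2)
Line 6: ['violin', 'owl', 'music'] (min_width=16, slack=3)
Line 7: ['letter', 'house', 'it'] (min_width=15, slack=4)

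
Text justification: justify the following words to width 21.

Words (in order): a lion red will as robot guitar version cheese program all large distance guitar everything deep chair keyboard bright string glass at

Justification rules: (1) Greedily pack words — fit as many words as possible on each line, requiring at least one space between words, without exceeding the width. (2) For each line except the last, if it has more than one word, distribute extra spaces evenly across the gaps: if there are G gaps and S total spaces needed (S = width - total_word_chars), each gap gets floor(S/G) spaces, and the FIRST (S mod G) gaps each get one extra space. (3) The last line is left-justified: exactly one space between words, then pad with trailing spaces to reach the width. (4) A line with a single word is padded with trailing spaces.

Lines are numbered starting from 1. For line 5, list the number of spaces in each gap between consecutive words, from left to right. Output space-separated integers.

Line 1: ['a', 'lion', 'red', 'will', 'as'] (min_width=18, slack=3)
Line 2: ['robot', 'guitar', 'version'] (min_width=20, slack=1)
Line 3: ['cheese', 'program', 'all'] (min_width=18, slack=3)
Line 4: ['large', 'distance', 'guitar'] (min_width=21, slack=0)
Line 5: ['everything', 'deep', 'chair'] (min_width=21, slack=0)
Line 6: ['keyboard', 'bright'] (min_width=15, slack=6)
Line 7: ['string', 'glass', 'at'] (min_width=15, slack=6)

Answer: 1 1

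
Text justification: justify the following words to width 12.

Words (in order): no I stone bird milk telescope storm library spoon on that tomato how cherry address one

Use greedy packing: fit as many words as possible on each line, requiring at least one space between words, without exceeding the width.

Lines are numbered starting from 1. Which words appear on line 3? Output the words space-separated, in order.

Line 1: ['no', 'I', 'stone'] (min_width=10, slack=2)
Line 2: ['bird', 'milk'] (min_width=9, slack=3)
Line 3: ['telescope'] (min_width=9, slack=3)
Line 4: ['storm'] (min_width=5, slack=7)
Line 5: ['library'] (min_width=7, slack=5)
Line 6: ['spoon', 'on'] (min_width=8, slack=4)
Line 7: ['that', 'tomato'] (min_width=11, slack=1)
Line 8: ['how', 'cherry'] (min_width=10, slack=2)
Line 9: ['address', 'one'] (min_width=11, slack=1)

Answer: telescope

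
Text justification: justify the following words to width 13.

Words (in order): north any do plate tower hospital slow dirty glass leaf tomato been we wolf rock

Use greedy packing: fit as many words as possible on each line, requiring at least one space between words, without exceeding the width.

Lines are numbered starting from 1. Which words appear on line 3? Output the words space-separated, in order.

Line 1: ['north', 'any', 'do'] (min_width=12, slack=1)
Line 2: ['plate', 'tower'] (min_width=11, slack=2)
Line 3: ['hospital', 'slow'] (min_width=13, slack=0)
Line 4: ['dirty', 'glass'] (min_width=11, slack=2)
Line 5: ['leaf', 'tomato'] (min_width=11, slack=2)
Line 6: ['been', 'we', 'wolf'] (min_width=12, slack=1)
Line 7: ['rock'] (min_width=4, slack=9)

Answer: hospital slow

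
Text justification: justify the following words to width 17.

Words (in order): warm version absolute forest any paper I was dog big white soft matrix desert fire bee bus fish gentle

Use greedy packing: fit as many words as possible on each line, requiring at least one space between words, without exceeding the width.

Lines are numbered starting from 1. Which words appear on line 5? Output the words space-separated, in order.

Answer: soft matrix

Derivation:
Line 1: ['warm', 'version'] (min_width=12, slack=5)
Line 2: ['absolute', 'forest'] (min_width=15, slack=2)
Line 3: ['any', 'paper', 'I', 'was'] (min_width=15, slack=2)
Line 4: ['dog', 'big', 'white'] (min_width=13, slack=4)
Line 5: ['soft', 'matrix'] (min_width=11, slack=6)
Line 6: ['desert', 'fire', 'bee'] (min_width=15, slack=2)
Line 7: ['bus', 'fish', 'gentle'] (min_width=15, slack=2)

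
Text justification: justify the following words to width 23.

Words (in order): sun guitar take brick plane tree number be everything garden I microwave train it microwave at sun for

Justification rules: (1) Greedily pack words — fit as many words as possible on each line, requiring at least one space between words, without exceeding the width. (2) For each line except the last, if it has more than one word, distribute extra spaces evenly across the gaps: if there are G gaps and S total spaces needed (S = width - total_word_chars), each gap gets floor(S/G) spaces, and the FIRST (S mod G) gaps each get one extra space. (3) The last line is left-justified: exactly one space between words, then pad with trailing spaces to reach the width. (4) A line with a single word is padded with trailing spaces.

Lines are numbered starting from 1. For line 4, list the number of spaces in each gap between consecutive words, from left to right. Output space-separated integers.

Answer: 4 3

Derivation:
Line 1: ['sun', 'guitar', 'take', 'brick'] (min_width=21, slack=2)
Line 2: ['plane', 'tree', 'number', 'be'] (min_width=20, slack=3)
Line 3: ['everything', 'garden', 'I'] (min_width=19, slack=4)
Line 4: ['microwave', 'train', 'it'] (min_width=18, slack=5)
Line 5: ['microwave', 'at', 'sun', 'for'] (min_width=20, slack=3)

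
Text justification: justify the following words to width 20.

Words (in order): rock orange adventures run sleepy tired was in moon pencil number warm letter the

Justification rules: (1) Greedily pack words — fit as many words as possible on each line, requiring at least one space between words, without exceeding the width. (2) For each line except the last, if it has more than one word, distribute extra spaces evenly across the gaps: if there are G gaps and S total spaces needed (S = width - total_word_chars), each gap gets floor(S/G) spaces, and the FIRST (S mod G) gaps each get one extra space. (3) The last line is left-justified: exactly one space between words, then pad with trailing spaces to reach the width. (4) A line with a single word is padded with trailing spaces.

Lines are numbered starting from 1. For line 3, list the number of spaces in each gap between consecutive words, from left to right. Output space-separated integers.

Answer: 2 1 1

Derivation:
Line 1: ['rock', 'orange'] (min_width=11, slack=9)
Line 2: ['adventures', 'run'] (min_width=14, slack=6)
Line 3: ['sleepy', 'tired', 'was', 'in'] (min_width=19, slack=1)
Line 4: ['moon', 'pencil', 'number'] (min_width=18, slack=2)
Line 5: ['warm', 'letter', 'the'] (min_width=15, slack=5)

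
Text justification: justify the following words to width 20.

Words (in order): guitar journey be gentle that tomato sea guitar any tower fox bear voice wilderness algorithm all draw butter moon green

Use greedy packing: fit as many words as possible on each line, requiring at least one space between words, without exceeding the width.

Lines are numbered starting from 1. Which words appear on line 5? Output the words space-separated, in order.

Answer: wilderness algorithm

Derivation:
Line 1: ['guitar', 'journey', 'be'] (min_width=17, slack=3)
Line 2: ['gentle', 'that', 'tomato'] (min_width=18, slack=2)
Line 3: ['sea', 'guitar', 'any', 'tower'] (min_width=20, slack=0)
Line 4: ['fox', 'bear', 'voice'] (min_width=14, slack=6)
Line 5: ['wilderness', 'algorithm'] (min_width=20, slack=0)
Line 6: ['all', 'draw', 'butter', 'moon'] (min_width=20, slack=0)
Line 7: ['green'] (min_width=5, slack=15)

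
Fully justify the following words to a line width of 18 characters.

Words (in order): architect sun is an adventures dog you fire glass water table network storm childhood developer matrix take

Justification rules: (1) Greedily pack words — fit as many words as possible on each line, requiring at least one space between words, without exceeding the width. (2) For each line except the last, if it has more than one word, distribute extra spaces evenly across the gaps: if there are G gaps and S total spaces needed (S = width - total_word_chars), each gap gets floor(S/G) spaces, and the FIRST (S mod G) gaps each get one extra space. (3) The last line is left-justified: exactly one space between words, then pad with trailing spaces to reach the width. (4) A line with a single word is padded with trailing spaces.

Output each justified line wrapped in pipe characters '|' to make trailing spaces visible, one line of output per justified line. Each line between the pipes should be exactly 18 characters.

Line 1: ['architect', 'sun', 'is'] (min_width=16, slack=2)
Line 2: ['an', 'adventures', 'dog'] (min_width=17, slack=1)
Line 3: ['you', 'fire', 'glass'] (min_width=14, slack=4)
Line 4: ['water', 'table'] (min_width=11, slack=7)
Line 5: ['network', 'storm'] (min_width=13, slack=5)
Line 6: ['childhood'] (min_width=9, slack=9)
Line 7: ['developer', 'matrix'] (min_width=16, slack=2)
Line 8: ['take'] (min_width=4, slack=14)

Answer: |architect  sun  is|
|an  adventures dog|
|you   fire   glass|
|water        table|
|network      storm|
|childhood         |
|developer   matrix|
|take              |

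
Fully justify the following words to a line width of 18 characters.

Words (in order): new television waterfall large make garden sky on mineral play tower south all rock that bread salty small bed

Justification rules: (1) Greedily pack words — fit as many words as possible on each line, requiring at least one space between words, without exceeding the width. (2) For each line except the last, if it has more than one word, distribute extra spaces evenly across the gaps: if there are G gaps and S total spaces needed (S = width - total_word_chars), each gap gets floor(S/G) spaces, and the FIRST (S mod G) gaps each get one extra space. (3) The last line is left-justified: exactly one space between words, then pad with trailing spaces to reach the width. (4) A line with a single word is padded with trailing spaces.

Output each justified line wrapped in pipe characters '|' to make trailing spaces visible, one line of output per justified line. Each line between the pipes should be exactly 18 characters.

Answer: |new     television|
|waterfall    large|
|make garden sky on|
|mineral play tower|
|south   all   rock|
|that  bread  salty|
|small bed         |

Derivation:
Line 1: ['new', 'television'] (min_width=14, slack=4)
Line 2: ['waterfall', 'large'] (min_width=15, slack=3)
Line 3: ['make', 'garden', 'sky', 'on'] (min_width=18, slack=0)
Line 4: ['mineral', 'play', 'tower'] (min_width=18, slack=0)
Line 5: ['south', 'all', 'rock'] (min_width=14, slack=4)
Line 6: ['that', 'bread', 'salty'] (min_width=16, slack=2)
Line 7: ['small', 'bed'] (min_width=9, slack=9)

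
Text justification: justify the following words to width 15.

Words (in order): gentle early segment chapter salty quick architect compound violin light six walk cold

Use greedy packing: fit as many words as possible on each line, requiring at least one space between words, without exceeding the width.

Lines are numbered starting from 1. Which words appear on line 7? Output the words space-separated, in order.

Answer: cold

Derivation:
Line 1: ['gentle', 'early'] (min_width=12, slack=3)
Line 2: ['segment', 'chapter'] (min_width=15, slack=0)
Line 3: ['salty', 'quick'] (min_width=11, slack=4)
Line 4: ['architect'] (min_width=9, slack=6)
Line 5: ['compound', 'violin'] (min_width=15, slack=0)
Line 6: ['light', 'six', 'walk'] (min_width=14, slack=1)
Line 7: ['cold'] (min_width=4, slack=11)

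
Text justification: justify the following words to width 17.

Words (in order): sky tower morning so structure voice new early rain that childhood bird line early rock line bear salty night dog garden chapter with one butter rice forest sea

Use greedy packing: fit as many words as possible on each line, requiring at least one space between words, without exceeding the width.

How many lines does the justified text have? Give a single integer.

Line 1: ['sky', 'tower', 'morning'] (min_width=17, slack=0)
Line 2: ['so', 'structure'] (min_width=12, slack=5)
Line 3: ['voice', 'new', 'early'] (min_width=15, slack=2)
Line 4: ['rain', 'that'] (min_width=9, slack=8)
Line 5: ['childhood', 'bird'] (min_width=14, slack=3)
Line 6: ['line', 'early', 'rock'] (min_width=15, slack=2)
Line 7: ['line', 'bear', 'salty'] (min_width=15, slack=2)
Line 8: ['night', 'dog', 'garden'] (min_width=16, slack=1)
Line 9: ['chapter', 'with', 'one'] (min_width=16, slack=1)
Line 10: ['butter', 'rice'] (min_width=11, slack=6)
Line 11: ['forest', 'sea'] (min_width=10, slack=7)
Total lines: 11

Answer: 11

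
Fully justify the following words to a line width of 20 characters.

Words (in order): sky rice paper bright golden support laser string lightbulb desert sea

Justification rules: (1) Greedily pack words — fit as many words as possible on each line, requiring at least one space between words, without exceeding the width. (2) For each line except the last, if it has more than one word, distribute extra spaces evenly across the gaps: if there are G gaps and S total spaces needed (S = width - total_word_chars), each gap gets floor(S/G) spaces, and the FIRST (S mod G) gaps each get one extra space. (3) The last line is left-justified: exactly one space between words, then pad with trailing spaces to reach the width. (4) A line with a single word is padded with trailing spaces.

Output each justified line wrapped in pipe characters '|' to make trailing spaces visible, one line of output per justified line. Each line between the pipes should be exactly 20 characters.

Line 1: ['sky', 'rice', 'paper'] (min_width=14, slack=6)
Line 2: ['bright', 'golden'] (min_width=13, slack=7)
Line 3: ['support', 'laser', 'string'] (min_width=20, slack=0)
Line 4: ['lightbulb', 'desert', 'sea'] (min_width=20, slack=0)

Answer: |sky    rice    paper|
|bright        golden|
|support laser string|
|lightbulb desert sea|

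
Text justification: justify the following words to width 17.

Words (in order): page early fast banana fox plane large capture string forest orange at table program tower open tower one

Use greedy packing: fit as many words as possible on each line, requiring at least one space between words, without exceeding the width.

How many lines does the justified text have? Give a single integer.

Line 1: ['page', 'early', 'fast'] (min_width=15, slack=2)
Line 2: ['banana', 'fox', 'plane'] (min_width=16, slack=1)
Line 3: ['large', 'capture'] (min_width=13, slack=4)
Line 4: ['string', 'forest'] (min_width=13, slack=4)
Line 5: ['orange', 'at', 'table'] (min_width=15, slack=2)
Line 6: ['program', 'tower'] (min_width=13, slack=4)
Line 7: ['open', 'tower', 'one'] (min_width=14, slack=3)
Total lines: 7

Answer: 7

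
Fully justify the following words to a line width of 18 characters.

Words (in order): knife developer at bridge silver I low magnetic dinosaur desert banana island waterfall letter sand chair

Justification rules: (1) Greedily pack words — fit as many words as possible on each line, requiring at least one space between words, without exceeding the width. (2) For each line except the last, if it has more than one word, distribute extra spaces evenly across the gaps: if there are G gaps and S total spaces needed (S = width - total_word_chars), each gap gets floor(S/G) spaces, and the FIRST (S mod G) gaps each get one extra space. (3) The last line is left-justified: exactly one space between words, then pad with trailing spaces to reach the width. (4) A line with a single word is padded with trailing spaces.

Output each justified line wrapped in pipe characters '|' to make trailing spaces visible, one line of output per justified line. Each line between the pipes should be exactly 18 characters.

Answer: |knife developer at|
|bridge   silver  I|
|low       magnetic|
|dinosaur    desert|
|banana      island|
|waterfall   letter|
|sand chair        |

Derivation:
Line 1: ['knife', 'developer', 'at'] (min_width=18, slack=0)
Line 2: ['bridge', 'silver', 'I'] (min_width=15, slack=3)
Line 3: ['low', 'magnetic'] (min_width=12, slack=6)
Line 4: ['dinosaur', 'desert'] (min_width=15, slack=3)
Line 5: ['banana', 'island'] (min_width=13, slack=5)
Line 6: ['waterfall', 'letter'] (min_width=16, slack=2)
Line 7: ['sand', 'chair'] (min_width=10, slack=8)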